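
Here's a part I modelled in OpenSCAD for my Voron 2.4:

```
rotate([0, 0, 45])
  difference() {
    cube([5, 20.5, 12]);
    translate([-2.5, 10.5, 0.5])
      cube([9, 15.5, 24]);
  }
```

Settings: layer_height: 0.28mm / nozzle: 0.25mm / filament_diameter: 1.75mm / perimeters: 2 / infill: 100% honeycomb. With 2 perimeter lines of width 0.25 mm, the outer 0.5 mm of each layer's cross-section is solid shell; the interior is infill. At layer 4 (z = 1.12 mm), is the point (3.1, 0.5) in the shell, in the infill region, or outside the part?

outside

At z = 1.12 mm: the cube (footprint 5×20.5) is included at this height; the cube at (-2.5, 10.5) (footprint 9×15.5) is included at this height; Subtracting the remaining from the first: starting from the 5×20.5 cube, the 9×15.5 cube at (-2.5, 10.5) partially overlaps it — only the 50.00 mm² overlap (of its 139.50 mm²) is removed, clipping the outline — 1 connected region; (rotated 45° about Z; rotation is an isometry so areas/perimeters/island counts are preserved). Overall, the cross-section is a single solid region. Undo the 45° rotation: the query point maps to (2.546, -1.838) in the un-rotated model frame. The nearest boundary edge runs (5.00, 0.00)→(0.00, 0.00); distance from the point to it = 1.84 mm. The point is not inside any of the regions above, so it lies outside the cross-section (1.84 mm from the nearest boundary).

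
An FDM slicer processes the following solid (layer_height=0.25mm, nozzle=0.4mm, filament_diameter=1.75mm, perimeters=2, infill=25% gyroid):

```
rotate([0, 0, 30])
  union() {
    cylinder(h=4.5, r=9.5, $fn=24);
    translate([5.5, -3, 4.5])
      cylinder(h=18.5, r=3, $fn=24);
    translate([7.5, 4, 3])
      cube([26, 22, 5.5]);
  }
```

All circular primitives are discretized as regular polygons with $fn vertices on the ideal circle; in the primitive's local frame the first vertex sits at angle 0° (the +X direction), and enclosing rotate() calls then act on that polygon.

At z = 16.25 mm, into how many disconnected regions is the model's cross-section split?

At z = 16.25 mm: the cylinder does not reach this height (z outside [0, 4.5]); the r=3 cylinder at (5.5, -3) gives a regular 24-gon of circumradius 3 (constant along its height); the cube at (7.5, 4) does not reach this height (z outside [3, 8.5]); Taking the union: only the r=3 cylinder at (5.5, -3) is present, so the union is just that shape — 1 connected region; (whole slice rotated 30° about Z — lengths, areas and connectivity unchanged). The result has 1 disconnected region.

1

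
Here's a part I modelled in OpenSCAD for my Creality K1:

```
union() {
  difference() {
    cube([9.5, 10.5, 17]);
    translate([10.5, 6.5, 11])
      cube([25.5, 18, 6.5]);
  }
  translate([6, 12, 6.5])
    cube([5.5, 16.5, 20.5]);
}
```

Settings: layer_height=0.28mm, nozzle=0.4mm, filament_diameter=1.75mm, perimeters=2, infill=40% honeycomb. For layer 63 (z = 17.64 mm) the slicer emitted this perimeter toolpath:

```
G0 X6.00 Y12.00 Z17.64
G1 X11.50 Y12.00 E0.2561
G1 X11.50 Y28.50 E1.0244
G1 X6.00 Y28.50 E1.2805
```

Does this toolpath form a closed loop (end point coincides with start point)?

Start point (G0): (6.00, 12.00). End point (last G1): the path does not return to the start — open.

no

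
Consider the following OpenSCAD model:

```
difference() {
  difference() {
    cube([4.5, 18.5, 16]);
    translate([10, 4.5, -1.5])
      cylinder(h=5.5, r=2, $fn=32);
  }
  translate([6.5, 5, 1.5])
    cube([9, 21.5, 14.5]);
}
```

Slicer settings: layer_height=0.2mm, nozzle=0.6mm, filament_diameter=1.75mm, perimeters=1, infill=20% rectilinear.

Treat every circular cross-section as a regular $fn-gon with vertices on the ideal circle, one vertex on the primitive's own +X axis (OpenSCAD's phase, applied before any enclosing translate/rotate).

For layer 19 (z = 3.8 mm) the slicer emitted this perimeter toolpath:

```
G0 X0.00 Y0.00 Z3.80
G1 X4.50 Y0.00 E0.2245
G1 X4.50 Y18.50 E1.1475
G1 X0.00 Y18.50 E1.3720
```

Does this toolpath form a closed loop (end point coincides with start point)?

Start point (G0): (0.00, 0.00). End point (last G1): the path does not return to the start — open.

no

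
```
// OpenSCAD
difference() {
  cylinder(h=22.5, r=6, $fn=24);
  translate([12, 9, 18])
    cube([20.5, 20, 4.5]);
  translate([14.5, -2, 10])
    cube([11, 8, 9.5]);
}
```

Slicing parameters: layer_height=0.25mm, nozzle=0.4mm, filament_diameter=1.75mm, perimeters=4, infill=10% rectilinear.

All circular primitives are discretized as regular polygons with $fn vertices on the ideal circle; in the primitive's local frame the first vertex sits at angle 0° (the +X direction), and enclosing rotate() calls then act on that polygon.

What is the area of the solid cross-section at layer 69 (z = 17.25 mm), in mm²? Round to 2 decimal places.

111.81 mm²

At z = 17.25 mm: the r=6 cylinder gives a regular 24-gon of circumradius 6 (constant along its height) (area = (24/2)·6.000²·sin(360°/24) = 111.81 mm²); the cube at (12, 9) is absent (z outside [18, 22.5]); the cube at (14.5, -2) (footprint 11×8) is included at this height (area 88.00 mm²); Subtracting the remaining from the first: starting from the r=6 cylinder (111.81 mm²), the 11×8 cube at (14.5, -2) misses the remaining region (no effect) — area = 111.81 mm². Overall, the cross-section is a single solid region. Net area = 111.81 mm².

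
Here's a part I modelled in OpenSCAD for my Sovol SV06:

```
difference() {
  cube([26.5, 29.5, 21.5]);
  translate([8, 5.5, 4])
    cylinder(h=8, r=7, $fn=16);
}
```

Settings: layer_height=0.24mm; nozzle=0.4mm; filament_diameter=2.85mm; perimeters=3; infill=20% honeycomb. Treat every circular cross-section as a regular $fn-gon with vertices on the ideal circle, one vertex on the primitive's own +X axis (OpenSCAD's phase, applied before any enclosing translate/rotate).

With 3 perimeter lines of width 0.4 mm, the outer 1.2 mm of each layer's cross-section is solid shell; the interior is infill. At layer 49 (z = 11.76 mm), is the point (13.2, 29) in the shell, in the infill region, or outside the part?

At z = 11.76 mm: the cube is present — its section is the full 26.5×29.5 rectangle; the cylinder at (8, 5.5): section is a regular 16-gon, circumradius r=7; Taking the first minus the rest: starting from the 26.5×29.5 cube, the r=7 cylinder at (8, 5.5) partially overlaps it — only the 142.00 mm² overlap (of its 150.01 mm²) is removed, clipping the outline — 1 connected region. Overall, the cross-section is a single solid region. The nearest boundary edge runs (0.00, 29.50)→(26.50, 29.50); distance from the point to it = 0.50 mm. The point is inside the cross-section, 0.50 mm from the nearest boundary — within the 1.2 mm shell band (3 × 0.4).

shell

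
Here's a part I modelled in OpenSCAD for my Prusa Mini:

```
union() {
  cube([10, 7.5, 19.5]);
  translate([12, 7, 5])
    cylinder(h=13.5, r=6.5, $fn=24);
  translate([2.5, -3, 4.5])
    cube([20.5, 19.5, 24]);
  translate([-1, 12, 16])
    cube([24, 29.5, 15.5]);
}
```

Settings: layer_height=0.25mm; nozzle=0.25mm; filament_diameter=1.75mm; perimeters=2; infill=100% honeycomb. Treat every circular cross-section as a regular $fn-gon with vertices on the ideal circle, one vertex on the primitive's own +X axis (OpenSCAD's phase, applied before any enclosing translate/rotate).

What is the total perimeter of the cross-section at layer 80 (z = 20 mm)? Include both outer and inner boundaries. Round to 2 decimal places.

137.00 mm

At z = 20 mm: the cube is not intersected at this z (z outside [0, 19.5]); the cylinder at (12, 7) is absent (z outside [5, 18.5]); the cube at (2.5, -3) (footprint 20.5×19.5) is included at this height (perimeter 80.00 mm); the 24×29.5 cube at (-1, 12) contributes its full rectangle (perimeter 107.00 mm); Merging all regions: the regions partially overlap (shared area 92.25 mm²), so the edge portions inside another operand are dropped and the merged outline is re-measured after clipping — boundary = 137.00 mm. Overall, the cross-section is a single solid region. Total boundary length (outer) = 137.00 mm.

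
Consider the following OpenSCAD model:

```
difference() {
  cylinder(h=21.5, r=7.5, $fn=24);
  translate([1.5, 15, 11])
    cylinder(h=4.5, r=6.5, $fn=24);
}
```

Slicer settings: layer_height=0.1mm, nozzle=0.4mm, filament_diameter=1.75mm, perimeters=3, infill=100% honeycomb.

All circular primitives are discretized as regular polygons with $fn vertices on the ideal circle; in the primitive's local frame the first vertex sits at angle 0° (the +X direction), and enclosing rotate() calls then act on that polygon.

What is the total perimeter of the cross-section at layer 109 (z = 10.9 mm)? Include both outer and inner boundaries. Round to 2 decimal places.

At z = 10.9 mm: the cylinder: section is a regular 24-gon, circumradius r=7.5 (perimeter = 2·24·7.500·sin(180°/24) = 46.99 mm); the cylinder at (1.5, 15) is not intersected at this z (z outside [11, 15.5]); Taking the first minus the rest: none of the subtracted shapes is present at this height, so the r=7.5 cylinder is unchanged — boundary = 46.99 mm. Overall, the cross-section is a single solid region. Total boundary length (outer) = 46.99 mm.

46.99 mm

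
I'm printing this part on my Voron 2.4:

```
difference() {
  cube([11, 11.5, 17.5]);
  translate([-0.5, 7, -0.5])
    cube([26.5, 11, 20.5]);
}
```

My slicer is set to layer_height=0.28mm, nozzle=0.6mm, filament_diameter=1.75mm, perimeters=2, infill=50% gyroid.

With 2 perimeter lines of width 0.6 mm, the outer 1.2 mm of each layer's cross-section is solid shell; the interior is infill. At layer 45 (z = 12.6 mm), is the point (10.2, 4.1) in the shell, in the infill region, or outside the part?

shell

At z = 12.6 mm: the cube (footprint 11×11.5) is included at this height; the cube at (-0.5, 7) (footprint 26.5×11) is included at this height; Taking the first minus the rest: starting from the 11×11.5 cube, the 26.5×11 cube at (-0.5, 7) partially overlaps it — only the 49.50 mm² overlap (of its 291.50 mm²) is removed, clipping the outline — 1 connected region. Overall, the cross-section is a single solid region. The nearest boundary edge runs (11.00, 7.00)→(11.00, 0.00); distance from the point to it = 0.80 mm. The point is inside the cross-section, 0.80 mm from the nearest boundary — within the 1.2 mm shell band (2 × 0.6).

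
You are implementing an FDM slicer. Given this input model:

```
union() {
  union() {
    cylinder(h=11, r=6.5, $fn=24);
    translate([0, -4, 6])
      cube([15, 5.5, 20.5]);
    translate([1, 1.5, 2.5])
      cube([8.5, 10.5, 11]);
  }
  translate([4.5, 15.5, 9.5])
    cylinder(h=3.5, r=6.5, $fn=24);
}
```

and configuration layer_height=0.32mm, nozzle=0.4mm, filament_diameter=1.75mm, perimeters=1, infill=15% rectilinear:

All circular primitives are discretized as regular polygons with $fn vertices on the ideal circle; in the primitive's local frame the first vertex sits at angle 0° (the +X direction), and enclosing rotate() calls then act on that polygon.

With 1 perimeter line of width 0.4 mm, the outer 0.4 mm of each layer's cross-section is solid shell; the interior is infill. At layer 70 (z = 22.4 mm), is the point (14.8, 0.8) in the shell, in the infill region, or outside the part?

At z = 22.4 mm: the cylinder does not reach this height (z outside [0, 11]); the cube at (0, -4) (footprint 15×5.5) is included at this height; the cube at (1, 1.5) is not intersected at this z (z outside [2.5, 13.5]); Merging all regions: only the 15×5.5 cube at (0, -4) is present, so the union is just that shape — 1 connected region; the cylinder at (4.5, 15.5) does not reach this height (z outside [9.5, 13]); Merging all regions: only the result so far is present, so the union is just that shape — 1 connected region. Overall, the cross-section is a single solid region. The nearest boundary edge runs (15.00, -4.00)→(15.00, 1.50); distance from the point to it = 0.20 mm. The point is inside the cross-section, 0.20 mm from the nearest boundary — within the 0.4 mm shell band (1 × 0.4).

shell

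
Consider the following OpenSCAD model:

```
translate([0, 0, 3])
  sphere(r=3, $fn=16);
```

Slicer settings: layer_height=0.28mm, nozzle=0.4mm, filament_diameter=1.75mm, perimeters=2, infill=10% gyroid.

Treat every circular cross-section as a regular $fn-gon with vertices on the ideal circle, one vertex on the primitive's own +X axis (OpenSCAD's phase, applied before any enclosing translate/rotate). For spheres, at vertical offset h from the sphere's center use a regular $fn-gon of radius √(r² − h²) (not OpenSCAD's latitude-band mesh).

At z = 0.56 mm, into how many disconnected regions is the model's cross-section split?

1

At z = 0.56 mm: the r=3 sphere slices to a regular 16-gon of circumradius 1.745 (√(r²−h²) with h=2.44 from center). The result has 1 disconnected region.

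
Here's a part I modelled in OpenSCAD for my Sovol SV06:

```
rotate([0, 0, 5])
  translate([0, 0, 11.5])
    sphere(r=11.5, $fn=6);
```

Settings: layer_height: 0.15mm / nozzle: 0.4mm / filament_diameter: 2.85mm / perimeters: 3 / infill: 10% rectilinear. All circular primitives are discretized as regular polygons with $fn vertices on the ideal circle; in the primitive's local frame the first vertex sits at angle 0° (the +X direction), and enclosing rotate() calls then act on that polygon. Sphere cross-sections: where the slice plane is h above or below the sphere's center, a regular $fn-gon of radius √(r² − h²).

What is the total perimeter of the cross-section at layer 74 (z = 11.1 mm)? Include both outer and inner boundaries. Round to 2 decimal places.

At z = 11.1 mm: the sphere: section is a regular 6-gon, circumradius = √(r²−h²) = √(11.5²−0.4²) = 11.493 (perimeter = 2·6·11.493·sin(180°/6) = 68.96 mm); (whole slice rotated 5° about Z — lengths, areas and connectivity unchanged). Overall, the cross-section is a single solid region. Total boundary length (outer) = 68.96 mm.

68.96 mm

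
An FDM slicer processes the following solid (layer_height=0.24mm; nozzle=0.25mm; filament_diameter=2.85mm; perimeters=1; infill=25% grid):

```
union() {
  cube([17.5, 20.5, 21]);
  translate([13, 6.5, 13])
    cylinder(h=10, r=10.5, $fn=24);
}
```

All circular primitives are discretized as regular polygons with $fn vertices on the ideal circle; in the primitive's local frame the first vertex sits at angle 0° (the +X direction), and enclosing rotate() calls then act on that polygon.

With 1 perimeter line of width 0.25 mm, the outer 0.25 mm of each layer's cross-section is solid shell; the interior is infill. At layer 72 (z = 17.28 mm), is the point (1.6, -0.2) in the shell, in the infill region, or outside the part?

outside

At z = 17.28 mm: the cube is present — its section is the full 17.5×20.5 rectangle; the r=10.5 cylinder at (13, 6.5) gives a regular 24-gon of circumradius 10.5 (constant along its height); Combining (union): the regions partially overlap (shared area 223.49 mm²), so overlapping operands fuse into one piece — 1 connected region. Overall, the cross-section is a single solid region. The nearest boundary edge runs (4.87, 0.00)→(0.00, 0.00); distance from the point to it = 0.20 mm. The point is not inside any of the regions above, so it lies outside the cross-section (0.20 mm from the nearest boundary).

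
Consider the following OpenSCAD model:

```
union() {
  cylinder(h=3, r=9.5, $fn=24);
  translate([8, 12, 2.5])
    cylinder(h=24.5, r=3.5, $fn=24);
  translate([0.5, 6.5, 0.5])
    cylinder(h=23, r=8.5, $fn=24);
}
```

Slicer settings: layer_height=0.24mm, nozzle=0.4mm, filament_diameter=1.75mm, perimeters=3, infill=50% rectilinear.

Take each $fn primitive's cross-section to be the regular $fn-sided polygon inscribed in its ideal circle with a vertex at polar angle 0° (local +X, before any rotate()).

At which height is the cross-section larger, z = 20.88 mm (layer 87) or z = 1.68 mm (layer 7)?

layer 7 (z = 1.68 mm)

Layer 87 (z = 20.88): the cylinder is not intersected at this z (z outside [0, 3]); the r=3.5 cylinder at (8, 12) contributes a regular 24-gon of circumradius 3.5 (area = (24/2)·3.500²·sin(360°/24) = 38.05 mm²); the r=8.5 cylinder at (0.5, 6.5) contributes a regular 24-gon of circumradius 8.5 (area = (24/2)·8.500²·sin(360°/24) = 224.40 mm²); Taking the union: the regions partially overlap — summed areas 262.44 mm² minus the doubly-counted overlap 11.75 mm² gives 250.69 mm² — area = 250.69 mm². So its area = 250.69 mm². Layer 7 (z = 1.68): the cylinder: section is a regular 24-gon, circumradius r=9.5 (area = (24/2)·9.500²·sin(360°/24) = 280.30 mm²); the cylinder at (8, 12) does not reach this height (z outside [2.5, 27]); the r=8.5 cylinder at (0.5, 6.5) contributes a regular 24-gon of circumradius 8.5 (area = (24/2)·8.500²·sin(360°/24) = 224.40 mm²); Taking the union: the regions partially overlap — summed areas 504.70 mm² minus the doubly-counted overlap 136.85 mm² gives 367.85 mm² — area = 367.85 mm². So its area = 367.85 mm². Layer 7 is larger (367.85 vs 250.69 mm²).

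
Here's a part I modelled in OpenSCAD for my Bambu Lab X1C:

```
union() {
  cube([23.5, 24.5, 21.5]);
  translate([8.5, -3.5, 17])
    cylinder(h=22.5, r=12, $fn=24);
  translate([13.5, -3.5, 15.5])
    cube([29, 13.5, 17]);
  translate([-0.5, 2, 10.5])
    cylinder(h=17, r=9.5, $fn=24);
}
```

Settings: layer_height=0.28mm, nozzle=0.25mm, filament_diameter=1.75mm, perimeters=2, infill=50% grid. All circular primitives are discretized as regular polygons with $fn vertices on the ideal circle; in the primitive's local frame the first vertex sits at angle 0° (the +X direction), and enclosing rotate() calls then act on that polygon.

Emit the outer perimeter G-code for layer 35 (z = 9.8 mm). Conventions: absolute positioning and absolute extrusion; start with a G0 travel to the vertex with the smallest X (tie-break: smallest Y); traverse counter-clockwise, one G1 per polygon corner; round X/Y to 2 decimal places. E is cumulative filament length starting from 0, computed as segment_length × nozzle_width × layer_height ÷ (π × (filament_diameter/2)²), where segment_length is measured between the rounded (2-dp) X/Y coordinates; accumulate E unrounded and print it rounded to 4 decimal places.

G0 X0.00 Y0.00 Z9.80
G1 X23.50 Y0.00 E0.6839
G1 X23.50 Y24.50 E1.3969
G1 X0.00 Y24.50 E2.0808
G1 X0.00 Y0.00 E2.7939

At z = 9.8 mm: the cube is present — its section is the full 23.5×24.5 rectangle; the cylinder at (8.5, -3.5) is not intersected at this z (z outside [17, 39.5]); the cube at (13.5, -3.5) is not intersected at this z (z outside [15.5, 32.5]); the cylinder at (-0.5, 2) does not reach this height (z outside [10.5, 27.5]); Combining (union): only the 23.5×24.5 cube is present, so the union is just that shape — 1 connected region. The outline is a single polygon with 4 vertices. Extrusion per mm of travel: 0.25 × 0.28 / (π × 0.875²) = 0.029103. Accumulating E over each segment gives final E = 2.7939.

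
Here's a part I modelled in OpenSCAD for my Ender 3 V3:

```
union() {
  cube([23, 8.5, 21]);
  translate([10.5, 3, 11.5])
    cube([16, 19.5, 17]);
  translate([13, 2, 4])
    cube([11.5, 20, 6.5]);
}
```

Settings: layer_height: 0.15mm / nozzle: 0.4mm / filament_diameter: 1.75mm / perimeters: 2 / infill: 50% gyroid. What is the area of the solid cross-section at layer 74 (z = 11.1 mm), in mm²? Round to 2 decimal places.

At z = 11.1 mm: the cube (footprint 23×8.5) is included at this height (area 195.50 mm²); the cube at (10.5, 3) does not reach this height (z outside [11.5, 28.5]); the cube at (13, 2) does not reach this height (z outside [4, 10.5]); Taking the union: only the 23×8.5 cube is present, so the union is just that shape — area = 195.50 mm². Overall, the cross-section is a single solid region. Net area = 195.50 mm².

195.50 mm²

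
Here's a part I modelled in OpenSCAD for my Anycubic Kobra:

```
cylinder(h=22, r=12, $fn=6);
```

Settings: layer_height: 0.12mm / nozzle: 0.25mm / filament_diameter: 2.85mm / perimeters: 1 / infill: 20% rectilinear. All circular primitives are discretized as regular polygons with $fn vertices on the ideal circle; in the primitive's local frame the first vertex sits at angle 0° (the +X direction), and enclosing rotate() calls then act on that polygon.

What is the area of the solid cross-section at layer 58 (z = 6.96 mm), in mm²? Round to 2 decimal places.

At z = 6.96 mm: the r=12 cylinder gives a regular 6-gon of circumradius 12 (constant along its height) (area = (6/2)·12.000²·sin(360°/6) = 374.12 mm²). Overall, the cross-section is a single solid region. Net area = 374.12 mm².

374.12 mm²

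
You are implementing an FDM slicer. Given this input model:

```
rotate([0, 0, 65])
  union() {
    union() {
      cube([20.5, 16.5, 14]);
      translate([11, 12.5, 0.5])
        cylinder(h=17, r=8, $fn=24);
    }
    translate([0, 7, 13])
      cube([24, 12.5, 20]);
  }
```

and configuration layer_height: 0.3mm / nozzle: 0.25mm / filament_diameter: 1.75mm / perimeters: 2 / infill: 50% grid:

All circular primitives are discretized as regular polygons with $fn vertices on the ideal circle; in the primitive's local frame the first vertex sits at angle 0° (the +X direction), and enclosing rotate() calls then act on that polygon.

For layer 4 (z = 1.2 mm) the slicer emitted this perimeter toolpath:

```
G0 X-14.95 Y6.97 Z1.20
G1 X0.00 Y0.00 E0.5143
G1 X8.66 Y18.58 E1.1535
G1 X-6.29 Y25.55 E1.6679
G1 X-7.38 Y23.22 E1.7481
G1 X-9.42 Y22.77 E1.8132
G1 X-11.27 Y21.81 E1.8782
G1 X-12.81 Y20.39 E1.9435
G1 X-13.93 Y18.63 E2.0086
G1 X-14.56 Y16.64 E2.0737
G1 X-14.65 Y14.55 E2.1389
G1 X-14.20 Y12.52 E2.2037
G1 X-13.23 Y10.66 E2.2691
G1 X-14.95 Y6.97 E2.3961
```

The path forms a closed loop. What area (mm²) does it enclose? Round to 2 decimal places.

Apply the shoelace formula to the sequence of (X, Y) vertices; enclosed area = 376.73 mm².

376.73 mm²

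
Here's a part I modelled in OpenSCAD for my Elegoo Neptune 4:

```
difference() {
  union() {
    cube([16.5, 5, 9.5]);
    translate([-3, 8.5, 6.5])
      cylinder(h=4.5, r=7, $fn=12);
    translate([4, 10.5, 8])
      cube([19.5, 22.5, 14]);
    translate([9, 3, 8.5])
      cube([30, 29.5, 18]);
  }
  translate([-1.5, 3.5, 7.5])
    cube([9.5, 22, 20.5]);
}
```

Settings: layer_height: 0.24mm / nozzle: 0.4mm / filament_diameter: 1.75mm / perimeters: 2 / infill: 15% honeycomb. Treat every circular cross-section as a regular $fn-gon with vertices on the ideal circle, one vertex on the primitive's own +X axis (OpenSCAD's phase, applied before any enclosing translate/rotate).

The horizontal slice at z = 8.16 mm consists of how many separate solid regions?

2

At z = 8.16 mm: the cube is present — its section is the full 16.5×5 rectangle; the cylinder at (-3, 8.5): section is a regular 12-gon, circumradius r=7; the cube at (4, 10.5) is present — its section is the full 19.5×22.5 rectangle; the cube at (9, 3) does not reach this height (z outside [8.5, 26.5]); Combining (union): the regions partially overlap (shared area 4.60 mm²), so overlapping operands fuse into one piece — 2 connected regions; the cube at (-1.5, 3.5) (footprint 9.5×22) is included at this height; After the difference (first − rest): starting from that combined region, the 9.5×22 cube at (-1.5, 3.5) partially overlaps it — only the 118.41 mm² overlap (of its 209.00 mm²) is removed, clipping the outline — 2 connected regions. The result has 2 disconnected regions.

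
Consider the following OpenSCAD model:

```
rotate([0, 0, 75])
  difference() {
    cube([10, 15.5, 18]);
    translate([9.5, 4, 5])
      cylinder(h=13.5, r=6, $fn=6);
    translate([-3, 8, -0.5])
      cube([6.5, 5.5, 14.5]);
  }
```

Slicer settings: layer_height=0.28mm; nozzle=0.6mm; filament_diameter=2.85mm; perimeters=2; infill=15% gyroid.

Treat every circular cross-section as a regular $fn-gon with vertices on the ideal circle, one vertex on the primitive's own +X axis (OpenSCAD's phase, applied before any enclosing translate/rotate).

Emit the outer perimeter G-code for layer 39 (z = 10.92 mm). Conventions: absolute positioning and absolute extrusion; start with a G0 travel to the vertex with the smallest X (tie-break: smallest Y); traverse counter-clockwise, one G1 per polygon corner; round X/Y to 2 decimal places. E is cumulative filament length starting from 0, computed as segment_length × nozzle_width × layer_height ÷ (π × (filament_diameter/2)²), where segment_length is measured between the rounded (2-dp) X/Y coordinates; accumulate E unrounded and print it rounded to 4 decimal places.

At z = 10.92 mm: the cube is present — its section is the full 10×15.5 rectangle; the r=6 cylinder at (9.5, 4) gives a regular 6-gon of circumradius 6 (constant along its height); the cube at (-3, 8) (footprint 6.5×5.5) is included at this height; Subtracting the remaining from the first: starting from the 10×15.5 cube, the r=6 cylinder at (9.5, 4) partially overlaps it — only the 47.36 mm² overlap (of its 93.53 mm²) is removed, clipping the outline; the 6.5×5.5 cube at (-3, 8) partially overlaps it — only the 19.25 mm² overlap (of its 35.75 mm²) is removed, clipping the outline — 1 connected region; (whole slice rotated 75° about Z — lengths, areas and connectivity unchanged). The outline is a single polygon with 11 vertices. Extrusion per mm of travel: 0.6 × 0.28 / (π × 1.425²) = 0.026335. Accumulating E over each segment gives final E = 1.5465.

G0 X-14.97 Y4.01 Z10.92
G1 X-13.04 Y3.49 E0.0526
G1 X-12.13 Y6.87 E0.1448
G1 X-6.82 Y5.45 E0.2896
G1 X-7.73 Y2.07 E0.3818
G1 X0.00 Y0.00 E0.5925
G1 X1.50 Y5.61 E0.7454
G1 X-2.96 Y4.42 E0.8670
G1 X-7.20 Y8.66 E1.0249
G1 X-6.29 Y12.04 E1.1171
G1 X-12.38 Y13.67 E1.2831
G1 X-14.97 Y4.01 E1.5465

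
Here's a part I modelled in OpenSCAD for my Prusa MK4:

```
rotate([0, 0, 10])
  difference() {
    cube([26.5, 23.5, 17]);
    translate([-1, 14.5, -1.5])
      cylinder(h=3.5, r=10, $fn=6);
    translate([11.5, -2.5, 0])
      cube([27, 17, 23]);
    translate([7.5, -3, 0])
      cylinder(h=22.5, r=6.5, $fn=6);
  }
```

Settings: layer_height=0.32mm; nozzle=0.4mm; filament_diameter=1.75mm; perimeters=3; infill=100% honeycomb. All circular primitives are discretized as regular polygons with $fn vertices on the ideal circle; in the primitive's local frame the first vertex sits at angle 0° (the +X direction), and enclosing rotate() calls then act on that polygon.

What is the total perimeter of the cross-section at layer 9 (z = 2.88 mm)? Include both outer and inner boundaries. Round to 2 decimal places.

100.94 mm

At z = 2.88 mm: the cube (footprint 26.5×23.5) is included at this height (perimeter 100.00 mm); the cylinder at (-1, 14.5) is not intersected at this z (z outside [-1.5, 2]); the cube at (11.5, -2.5) is present — its section is the full 27×17 rectangle (perimeter 88.00 mm); the r=6.5 cylinder at (7.5, -3) contributes a regular 6-gon of circumradius 6.5 (perimeter = 2·6·6.500·sin(180°/6) = 39.00 mm); Subtracting the remaining from the first: starting from the 26.5×23.5 cube, the 27×17 cube at (11.5, -2.5) partially overlaps it — only the 217.50 mm² overlap (of its 459.00 mm²) is removed, clipping the outline; the r=6.5 cylinder at (7.5, -3) partially overlaps it — only the 20.57 mm² overlap (of its 109.77 mm²) is removed, clipping the outline — boundary = 100.94 mm; (rotated 10° about Z; rotation is an isometry so areas/perimeters/island counts are preserved). Overall, the cross-section is a single solid region. Total boundary length (outer) = 100.94 mm.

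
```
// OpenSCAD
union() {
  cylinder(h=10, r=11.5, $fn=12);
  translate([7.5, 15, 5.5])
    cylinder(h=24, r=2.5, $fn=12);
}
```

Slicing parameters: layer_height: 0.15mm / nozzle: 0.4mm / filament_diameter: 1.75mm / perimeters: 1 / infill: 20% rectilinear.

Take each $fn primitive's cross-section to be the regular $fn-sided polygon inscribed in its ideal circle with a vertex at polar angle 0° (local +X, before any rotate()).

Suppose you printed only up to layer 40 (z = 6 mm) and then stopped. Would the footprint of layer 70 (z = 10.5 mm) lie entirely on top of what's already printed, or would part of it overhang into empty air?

Compare the two slices. At z = 6: the r=11.5 cylinder contributes a regular 12-gon of circumradius 11.5 (area = (12/2)·11.500²·sin(360°/12) = 396.75 mm²); the r=2.5 cylinder at (7.5, 15) contributes a regular 12-gon of circumradius 2.5 (area = (12/2)·2.500²·sin(360°/12) = 18.75 mm²); Combining (union): the 2 present regions are separate (no shared area or edge), so areas and boundary lengths simply add and each stays a separate island — area = 415.50 mm². At z = 10.5: the cylinder is absent (z outside [0, 10]); the r=2.5 cylinder at (7.5, 15) contributes a regular 12-gon of circumradius 2.5 (area = (12/2)·2.500²·sin(360°/12) = 18.75 mm²); Merging all regions: only the r=2.5 cylinder at (7.5, 15) is present, so the union is just that shape — area = 18.75 mm². Checking containment: the cross-section at z = 10.5 is a subset of the cross-section at z = 6.

entirely on top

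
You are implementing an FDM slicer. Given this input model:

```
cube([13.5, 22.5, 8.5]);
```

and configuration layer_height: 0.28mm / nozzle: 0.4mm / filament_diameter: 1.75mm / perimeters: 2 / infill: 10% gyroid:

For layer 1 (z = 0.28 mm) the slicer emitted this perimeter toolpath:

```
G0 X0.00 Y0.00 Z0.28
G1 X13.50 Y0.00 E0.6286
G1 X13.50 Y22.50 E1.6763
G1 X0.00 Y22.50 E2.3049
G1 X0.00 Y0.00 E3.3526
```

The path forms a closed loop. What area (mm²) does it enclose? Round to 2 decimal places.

Apply the shoelace formula to the sequence of (X, Y) vertices; enclosed area = 303.75 mm².

303.75 mm²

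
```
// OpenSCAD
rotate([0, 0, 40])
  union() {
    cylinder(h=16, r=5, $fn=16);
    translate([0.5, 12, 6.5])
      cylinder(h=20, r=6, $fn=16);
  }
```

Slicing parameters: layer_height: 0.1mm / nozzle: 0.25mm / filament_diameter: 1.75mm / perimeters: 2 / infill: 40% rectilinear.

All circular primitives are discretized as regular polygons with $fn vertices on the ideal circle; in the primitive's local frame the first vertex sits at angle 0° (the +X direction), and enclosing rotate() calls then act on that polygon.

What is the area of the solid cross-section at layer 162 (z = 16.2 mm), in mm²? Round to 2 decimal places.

At z = 16.2 mm: the cylinder is absent (z outside [0, 16]); the r=6 cylinder at (0.5, 12) contributes a regular 16-gon of circumradius 6 (area = (16/2)·6.000²·sin(360°/16) = 110.21 mm²); Merging all regions: only the r=6 cylinder at (0.5, 12) is present, so the union is just that shape — area = 110.21 mm²; (rotated 40° about Z; rotation is an isometry so areas/perimeters/island counts are preserved). Overall, the cross-section is a single solid region. Net area = 110.21 mm².

110.21 mm²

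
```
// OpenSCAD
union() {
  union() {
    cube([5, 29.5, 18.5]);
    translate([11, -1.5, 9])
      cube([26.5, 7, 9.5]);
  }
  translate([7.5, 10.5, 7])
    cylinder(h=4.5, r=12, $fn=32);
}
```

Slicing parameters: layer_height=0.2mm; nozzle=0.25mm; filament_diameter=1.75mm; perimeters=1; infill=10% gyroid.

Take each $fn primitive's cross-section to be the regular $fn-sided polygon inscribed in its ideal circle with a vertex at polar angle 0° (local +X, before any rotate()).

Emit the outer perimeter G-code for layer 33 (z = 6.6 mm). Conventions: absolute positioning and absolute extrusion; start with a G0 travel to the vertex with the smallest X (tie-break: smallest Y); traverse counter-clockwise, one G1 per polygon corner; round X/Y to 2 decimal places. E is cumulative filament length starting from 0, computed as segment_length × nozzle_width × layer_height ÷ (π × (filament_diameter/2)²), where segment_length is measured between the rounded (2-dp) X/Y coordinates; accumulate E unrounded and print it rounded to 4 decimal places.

At z = 6.6 mm: the 5×29.5 cube contributes its full rectangle; the cube at (11, -1.5) is absent (z outside [9, 18.5]); Taking the union: only the 5×29.5 cube is present, so the union is just that shape — 1 connected region; the cylinder at (7.5, 10.5) is not intersected at this z (z outside [7, 11.5]); Merging all regions: only that combined region is present, so the union is just that shape — 1 connected region. The outline is a single polygon with 4 vertices. Extrusion per mm of travel: 0.25 × 0.2 / (π × 0.875²) = 0.020788. Accumulating E over each segment gives final E = 1.4343.

G0 X0.00 Y0.00 Z6.60
G1 X5.00 Y0.00 E0.1039
G1 X5.00 Y29.50 E0.7172
G1 X0.00 Y29.50 E0.8211
G1 X0.00 Y0.00 E1.4343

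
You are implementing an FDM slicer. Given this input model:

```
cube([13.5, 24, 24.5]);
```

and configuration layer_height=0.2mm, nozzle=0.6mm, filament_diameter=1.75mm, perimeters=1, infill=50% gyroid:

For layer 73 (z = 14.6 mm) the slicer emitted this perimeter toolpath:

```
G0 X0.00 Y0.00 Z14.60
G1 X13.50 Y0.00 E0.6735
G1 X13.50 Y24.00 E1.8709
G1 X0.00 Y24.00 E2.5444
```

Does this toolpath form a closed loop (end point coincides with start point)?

no

Start point (G0): (0.00, 0.00). End point (last G1): the path does not return to the start — open.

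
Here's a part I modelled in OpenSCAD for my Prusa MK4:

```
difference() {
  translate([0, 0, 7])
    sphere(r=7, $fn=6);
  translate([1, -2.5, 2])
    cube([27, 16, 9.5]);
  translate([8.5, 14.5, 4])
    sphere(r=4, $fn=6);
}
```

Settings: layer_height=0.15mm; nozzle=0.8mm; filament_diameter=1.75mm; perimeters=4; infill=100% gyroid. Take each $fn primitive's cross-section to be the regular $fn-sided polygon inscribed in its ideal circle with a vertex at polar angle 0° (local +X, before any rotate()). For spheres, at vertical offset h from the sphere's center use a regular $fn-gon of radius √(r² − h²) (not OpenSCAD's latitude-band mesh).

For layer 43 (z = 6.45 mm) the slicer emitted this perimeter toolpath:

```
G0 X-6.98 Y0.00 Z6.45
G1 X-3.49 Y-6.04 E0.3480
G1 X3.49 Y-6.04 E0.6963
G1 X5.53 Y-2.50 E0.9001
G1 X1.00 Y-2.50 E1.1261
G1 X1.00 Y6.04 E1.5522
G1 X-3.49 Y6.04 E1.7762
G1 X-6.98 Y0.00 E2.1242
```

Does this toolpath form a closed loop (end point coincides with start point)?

yes

Start point (G0): (-6.98, 0.00). End point (last G1): the path returns to the start — closed.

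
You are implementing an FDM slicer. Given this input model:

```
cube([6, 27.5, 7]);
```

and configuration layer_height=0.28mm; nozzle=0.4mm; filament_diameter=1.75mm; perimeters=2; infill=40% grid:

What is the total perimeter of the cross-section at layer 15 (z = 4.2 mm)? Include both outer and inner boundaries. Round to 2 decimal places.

At z = 4.2 mm: the cube is present — its section is the full 6×27.5 rectangle (perimeter 67.00 mm). Overall, the cross-section is a single solid region. Total boundary length (outer) = 67.00 mm.

67.00 mm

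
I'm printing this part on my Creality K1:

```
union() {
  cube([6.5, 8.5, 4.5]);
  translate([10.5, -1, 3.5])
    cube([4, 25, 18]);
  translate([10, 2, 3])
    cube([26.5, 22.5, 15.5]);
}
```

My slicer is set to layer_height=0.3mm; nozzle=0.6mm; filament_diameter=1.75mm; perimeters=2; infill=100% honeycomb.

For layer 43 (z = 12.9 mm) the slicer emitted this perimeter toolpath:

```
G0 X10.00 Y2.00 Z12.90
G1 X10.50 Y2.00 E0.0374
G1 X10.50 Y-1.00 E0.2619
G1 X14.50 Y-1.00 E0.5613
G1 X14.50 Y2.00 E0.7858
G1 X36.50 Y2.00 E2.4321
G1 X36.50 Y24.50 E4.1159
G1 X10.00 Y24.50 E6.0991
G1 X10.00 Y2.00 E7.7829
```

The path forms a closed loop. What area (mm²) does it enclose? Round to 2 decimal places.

608.25 mm²

Apply the shoelace formula to the sequence of (X, Y) vertices; enclosed area = 608.25 mm².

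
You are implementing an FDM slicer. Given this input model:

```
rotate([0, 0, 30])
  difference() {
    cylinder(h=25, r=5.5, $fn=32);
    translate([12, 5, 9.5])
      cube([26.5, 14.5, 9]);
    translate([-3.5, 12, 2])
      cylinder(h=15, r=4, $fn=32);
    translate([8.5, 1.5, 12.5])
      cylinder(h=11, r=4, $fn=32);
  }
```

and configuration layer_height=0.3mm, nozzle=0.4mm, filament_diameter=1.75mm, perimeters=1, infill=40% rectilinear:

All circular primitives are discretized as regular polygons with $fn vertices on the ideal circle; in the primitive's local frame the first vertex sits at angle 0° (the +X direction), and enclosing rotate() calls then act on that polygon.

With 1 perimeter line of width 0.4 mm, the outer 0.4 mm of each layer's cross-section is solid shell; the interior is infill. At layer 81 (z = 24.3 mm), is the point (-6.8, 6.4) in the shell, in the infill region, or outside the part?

At z = 24.3 mm: the cylinder: section is a regular 32-gon, circumradius r=5.5; the cube at (12, 5) is not intersected at this z (z outside [9.5, 18.5]); the cylinder at (-3.5, 12) is absent (z outside [2, 17]); the cylinder at (8.5, 1.5) is not intersected at this z (z outside [12.5, 23.5]); Subtracting the remaining from the first: none of the subtracted shapes is present at this height, so the r=5.5 cylinder is unchanged — 1 connected region; (whole slice rotated 30° about Z — lengths, areas and connectivity unchanged). Overall, the cross-section is a single solid region. Undo the 30° rotation: the query point maps to (-2.689, 8.943) in the un-rotated model frame. The nearest boundary edge runs (-1.07, 5.39)→(-2.10, 5.08); distance from the point to it = 3.86 mm. The point is not inside any of the regions above, so it lies outside the cross-section (3.86 mm from the nearest boundary).

outside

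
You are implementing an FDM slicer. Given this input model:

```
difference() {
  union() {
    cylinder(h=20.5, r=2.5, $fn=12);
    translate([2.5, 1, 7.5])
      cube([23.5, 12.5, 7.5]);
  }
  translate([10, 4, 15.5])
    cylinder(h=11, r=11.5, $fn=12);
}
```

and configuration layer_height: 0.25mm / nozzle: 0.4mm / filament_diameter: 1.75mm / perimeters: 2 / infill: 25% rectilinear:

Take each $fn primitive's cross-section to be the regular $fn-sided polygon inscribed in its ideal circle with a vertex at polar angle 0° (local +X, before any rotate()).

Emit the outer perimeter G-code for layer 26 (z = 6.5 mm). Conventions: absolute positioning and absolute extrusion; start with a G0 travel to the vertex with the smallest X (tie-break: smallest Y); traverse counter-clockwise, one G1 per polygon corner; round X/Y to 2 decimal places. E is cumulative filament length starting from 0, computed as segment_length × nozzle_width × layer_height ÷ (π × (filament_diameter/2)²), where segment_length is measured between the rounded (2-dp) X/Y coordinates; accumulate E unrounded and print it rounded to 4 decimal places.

At z = 6.5 mm: the r=2.5 cylinder gives a regular 12-gon of circumradius 2.5 (constant along its height); the cube at (2.5, 1) does not reach this height (z outside [7.5, 15]); Merging all regions: only the r=2.5 cylinder is present, so the union is just that shape — 1 connected region; the cylinder at (10, 4) is absent (z outside [15.5, 26.5]); Subtracting the remaining from the first: none of the subtracted shapes is present at this height, so the result so far is unchanged — 1 connected region. The outline is a single polygon with 12 vertices. Extrusion per mm of travel: 0.4 × 0.25 / (π × 0.875²) = 0.041575. Accumulating E over each segment gives final E = 0.6464.

G0 X-2.50 Y0.00 Z6.50
G1 X-2.17 Y-1.25 E0.0537
G1 X-1.25 Y-2.17 E0.1078
G1 X0.00 Y-2.50 E0.1616
G1 X1.25 Y-2.17 E0.2153
G1 X2.17 Y-1.25 E0.2694
G1 X2.50 Y0.00 E0.3232
G1 X2.17 Y1.25 E0.3769
G1 X1.25 Y2.17 E0.4310
G1 X0.00 Y2.50 E0.4848
G1 X-1.25 Y2.17 E0.5385
G1 X-2.17 Y1.25 E0.5926
G1 X-2.50 Y0.00 E0.6464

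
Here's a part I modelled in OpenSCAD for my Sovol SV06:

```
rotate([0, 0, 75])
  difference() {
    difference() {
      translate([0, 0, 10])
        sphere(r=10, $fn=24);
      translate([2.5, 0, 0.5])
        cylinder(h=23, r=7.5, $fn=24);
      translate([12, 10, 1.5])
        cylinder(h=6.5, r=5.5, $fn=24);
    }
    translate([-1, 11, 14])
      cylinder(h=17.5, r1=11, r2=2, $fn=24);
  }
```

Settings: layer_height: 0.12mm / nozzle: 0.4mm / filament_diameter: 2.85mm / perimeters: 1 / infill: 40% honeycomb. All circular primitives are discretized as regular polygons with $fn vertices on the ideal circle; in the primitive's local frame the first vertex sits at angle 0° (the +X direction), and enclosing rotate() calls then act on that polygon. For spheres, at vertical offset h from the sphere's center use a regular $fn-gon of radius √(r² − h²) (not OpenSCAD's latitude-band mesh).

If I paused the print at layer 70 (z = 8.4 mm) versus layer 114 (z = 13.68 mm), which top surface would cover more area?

layer 70 (z = 8.4 mm)

Layer 70 (z = 8.4): the r=10 sphere slices to a regular 24-gon of circumradius 9.871 (√(r²−h²) with h=1.6 from center) (area = (24/2)·9.871²·sin(360°/24) = 302.63 mm²); the r=7.5 cylinder at (2.5, 0) contributes a regular 24-gon of circumradius 7.5 (area = (24/2)·7.500²·sin(360°/24) = 174.70 mm²); the cylinder at (12, 10) is absent (z outside [1.5, 8]); After the difference (first − rest): starting from the r=10 sphere (302.63 mm²), the r=7.5 cylinder at (2.5, 0) partially overlaps it — only the 174.14 mm² overlap (of its 174.70 mm²) is removed, clipping the outline — area = 128.49 mm²; the cone at (-1, 11) is not intersected at this z (z outside [14, 31.5]); Taking the first minus the rest: none of the subtracted shapes is present at this height, so that combined region is unchanged — area = 128.49 mm²; (rotated 75° about Z; rotation is an isometry so areas/perimeters/island counts are preserved). So its area = 128.49 mm². Layer 114 (z = 13.68): the r=10 sphere slices to a regular 24-gon of circumradius 9.298 (√(r²−h²) with h=3.68 from center) (area = (24/2)·9.298²·sin(360°/24) = 268.52 mm²); the cylinder at (2.5, 0): section is a regular 24-gon, circumradius r=7.5 (area = (24/2)·7.500²·sin(360°/24) = 174.70 mm²); the cylinder at (12, 10) is not intersected at this z (z outside [1.5, 8]); Taking the first minus the rest: starting from the r=10 sphere (268.52 mm²), the r=7.5 cylinder at (2.5, 0) partially overlaps it — only the 168.66 mm² overlap (of its 174.70 mm²) is removed, clipping the outline — area = 99.86 mm²; the cone at (-1, 11) is not intersected at this z (z outside [14, 31.5]); Taking the first minus the rest: none of the subtracted shapes is present at this height, so the result so far is unchanged — area = 99.86 mm²; (rotated 75° about Z; rotation is an isometry so areas/perimeters/island counts are preserved). So its area = 99.86 mm². Layer 70 is larger (128.49 vs 99.86 mm²).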